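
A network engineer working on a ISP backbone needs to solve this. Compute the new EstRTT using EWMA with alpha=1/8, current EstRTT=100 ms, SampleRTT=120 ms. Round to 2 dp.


Given: EstRTT = 100 ms, SampleRTT = 120 ms, alpha = 1/8
New EstRTT = (1 - alpha) * EstRTT + alpha * SampleRTT
(7/8) * 100 = 87.5
(1/8) * 120 = 15
New EstRTT = 87.5 + 15 = 102.5 ms -> 102.50 ms (2 dp)

102.50


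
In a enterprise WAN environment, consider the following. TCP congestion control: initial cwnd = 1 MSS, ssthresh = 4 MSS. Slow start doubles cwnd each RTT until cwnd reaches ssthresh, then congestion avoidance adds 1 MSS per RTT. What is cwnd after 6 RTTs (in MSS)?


RTT 0: cwnd = 1 MSS (initial)
RTT 1: cwnd = 2 MSS (slow start, doubled)
RTT 2: cwnd = 4 MSS (slow start, doubled)
RTT 3: cwnd = 5 MSS (congestion avoidance, +1)
RTT 4: cwnd = 6 MSS (congestion avoidance, +1)
RTT 5: cwnd = 7 MSS (congestion avoidance, +1)
RTT 6: cwnd = 8 MSS (congestion avoidance, +1)

8


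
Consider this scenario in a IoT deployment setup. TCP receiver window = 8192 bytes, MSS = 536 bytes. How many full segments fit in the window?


Given: RWND = 8192 bytes, MSS = 536 bytes
Full segments = floor(RWND / MSS)
Full segments = floor(8192 / 536)
Full segments = floor(15.2836) = 15

15


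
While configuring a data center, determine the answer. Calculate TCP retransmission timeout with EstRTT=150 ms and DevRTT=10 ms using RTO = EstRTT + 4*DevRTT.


Given: EstRTT = 150 ms, DevRTT = 10 ms
Timeout = EstRTT + 4 * DevRTT
4 * DevRTT = 4 * 10 = 40
Timeout = 150 + 40 = 190 ms

190


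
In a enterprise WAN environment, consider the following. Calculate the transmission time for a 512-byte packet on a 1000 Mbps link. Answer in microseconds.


Given: packet = 512 bytes, bandwidth = 1000 Mbps
Packet in bits = 512 * 8 = 4096 bits
Bandwidth = 1000 * 10^6 = 1000000000 bps
Time = 4096 / 1000000000 seconds
Time in us = 4096 * 10^6 / 1000000000 = 4.096

4.096


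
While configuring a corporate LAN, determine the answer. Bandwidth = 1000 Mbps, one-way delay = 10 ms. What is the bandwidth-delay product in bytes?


Given: bandwidth = 1000 Mbps, delay = 10 ms
BDP in bits = 1000 * 10^6 * 10 / 1000
BDP in bits = 10000000
BDP in bytes = 10000000 / 8 = 1250000

1250000


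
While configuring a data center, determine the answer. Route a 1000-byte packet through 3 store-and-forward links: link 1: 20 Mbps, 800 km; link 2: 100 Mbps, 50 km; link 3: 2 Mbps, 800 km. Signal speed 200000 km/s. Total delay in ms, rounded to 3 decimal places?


Packet = 1000 bytes = 8000 bits. Store-and-forward: sum (t_trans + t_prop) per link.
Link 1: t_trans = 8000/(20*10^6) s = 0.4000 ms; t_prop = 800/200000 s = 4.0000 ms; subtotal = 4.4000 ms
Link 2: t_trans = 8000/(100*10^6) s = 0.0800 ms; t_prop = 50/200000 s = 0.2500 ms; subtotal = 0.3300 ms
Link 3: t_trans = 8000/(2*10^6) s = 4.0000 ms; t_prop = 800/200000 s = 4.0000 ms; subtotal = 8.0000 ms
End-to-end = 4.4000 + 0.3300 + 8.0000 = 12.7300 ms -> 12.730 ms (3 dp)

12.730


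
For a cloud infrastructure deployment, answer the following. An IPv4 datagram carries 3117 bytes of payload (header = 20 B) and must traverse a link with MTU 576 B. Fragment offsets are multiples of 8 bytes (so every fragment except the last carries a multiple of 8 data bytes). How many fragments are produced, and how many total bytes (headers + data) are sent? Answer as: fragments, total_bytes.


Max data per non-final fragment = floor((MTU - header)/8)*8 = floor((576 - 20)/8)*8 = floor(556/8)*8 = 552 B
Final fragment needs no 8-byte alignment: it can carry up to MTU - header = 556 B
Non-final fragments needed = ceil((payload - 556) / 552) = ceil(2561/552) = ceil(4.6395) = 5
Number of fragments = 5 + 1 = 6
Fragment sizes (data): 5 * 552 B + 357 B (last, 357 <= 556 OK)
Total bytes sent = payload + n_frags * header = 3117 + 6*20 = 3117 + 120 = 3237 B

6, 3237


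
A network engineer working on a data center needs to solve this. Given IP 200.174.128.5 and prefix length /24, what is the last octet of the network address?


Given: IP = 200.174.128.5, prefix = /24
Subnet mask = 255.255.255.0
Last octet of IP: 5
Last octet of mask: 0
Network last octet = 5 AND 0 = 0

0


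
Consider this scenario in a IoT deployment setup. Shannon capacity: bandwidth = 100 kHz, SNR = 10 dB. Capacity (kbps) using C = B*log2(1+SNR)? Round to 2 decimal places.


Given: B = 100 kHz, SNR = 10 dB
SNR linear = 10^(10/10) = 10
1 + SNR = 11
log2(11) = 3.4594316186
C = 100 * 1000 * 3.4594316186 = 345943.1619 bps
C = 345.943162 kbps -> 345.94 kbps (2 dp)

345.94


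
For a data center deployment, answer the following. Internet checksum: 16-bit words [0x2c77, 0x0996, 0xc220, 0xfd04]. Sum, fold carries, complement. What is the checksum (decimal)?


Given words: [0x2c77, 0x0996, 0xc220, 0xfd04]
Step 1: Sum all words
Raw sum = 11383 + 2454 + 49696 + 64772 = 128305
Step 2: Fold carry: (62769 + 1) = 62770
One's complement = ~62770 & 0xFFFF = 2765

2765


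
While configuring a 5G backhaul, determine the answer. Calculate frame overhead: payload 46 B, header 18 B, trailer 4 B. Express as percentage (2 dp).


Given: payload = 46 B, header = 18 B, trailer = 4 B
Overhead bytes = header + trailer = 18 + 4 = 22
Total frame = payload + overhead = 46 + 22 = 68
Overhead % = 22 / 68 * 100 = 32.3529% -> 32.35% (2 dp)

32.35


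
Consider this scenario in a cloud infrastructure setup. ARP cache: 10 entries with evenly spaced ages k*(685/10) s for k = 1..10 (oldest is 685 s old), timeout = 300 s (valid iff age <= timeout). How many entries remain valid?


Ages are k * 685/10 s for k = 1..10 (spacing = 68.5000 s).
Entry k is valid iff k * 685/10 <= 300 iff k <= 10 * 300 / 685 = 4.3796
n_valid = floor(4.3796) = 4
(n_stale = 10 - 4 = 6)

4


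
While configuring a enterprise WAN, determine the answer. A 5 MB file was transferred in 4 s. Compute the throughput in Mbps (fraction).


Given: file = 5 MB, time = 4 s
File in Mb = 5 * 8 = 40 Mb
Throughput = 40 / 4 Mbps
Throughput = 10 Mbps

10


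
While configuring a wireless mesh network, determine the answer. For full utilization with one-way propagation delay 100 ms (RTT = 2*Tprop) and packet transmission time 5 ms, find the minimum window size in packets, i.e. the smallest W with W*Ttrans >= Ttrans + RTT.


Given: Ttrans = 5 ms, RTT = 200 ms (= 2 * Tprop, Tprop = 100 ms)
Time until first ACK returns = Ttrans + RTT = 5 + 200 = 205 ms
Need W * Ttrans >= Ttrans + RTT  ->  W >= (Ttrans + RTT) / Ttrans
(Ttrans + RTT) / Ttrans = 205 / 5 = 41
W_min = ceil(41) = 41

41


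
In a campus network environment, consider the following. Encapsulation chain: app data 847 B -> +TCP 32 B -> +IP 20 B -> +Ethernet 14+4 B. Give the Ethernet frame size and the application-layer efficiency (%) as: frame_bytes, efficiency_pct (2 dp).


TCP segment = 847 + 32 = 879 B
IP packet = 879 + 20 = 899 B
Ethernet frame = 899 + 14 + 4 = 917 B
Efficiency = app / frame = 847 / 917 = 0.923664 = 92.3664% -> 92.37% (2 dp)

917, 92.37


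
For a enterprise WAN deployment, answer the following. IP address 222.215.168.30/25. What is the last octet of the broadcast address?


Given: IP = 222.215.168.30, prefix = /25
Host bits = 32 - 25 = 7
Network last octet = 30 AND mask = 0
Host part size = 2^7 - 1 = 127
Broadcast last octet = 0 OR 127 = 127

127


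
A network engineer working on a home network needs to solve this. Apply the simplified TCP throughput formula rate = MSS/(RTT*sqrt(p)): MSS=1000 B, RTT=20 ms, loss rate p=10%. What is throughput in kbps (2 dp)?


Given: MSS = 1000 bytes, RTT = 20 ms, loss = 10%
RTT in seconds = 20 / 1000 = 0.02
Loss rate = 10% = 0.1
sqrt(loss) = sqrt(0.1) = 0.316227766017
Throughput (bytes/s) = 1000 / (0.02 * 0.316227766017) = 158113.8830
Throughput (kbps) = 158113.8830 * 8 / 1000 = 1264.911064 -> 1264.91 kbps (2 dp)

1264.91


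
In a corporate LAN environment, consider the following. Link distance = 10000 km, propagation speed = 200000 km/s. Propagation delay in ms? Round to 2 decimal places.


Given: distance = 10000 km, speed = 200000 km/s
Delay = distance / speed = 10000 / 200000 seconds
Delay in ms = 10000 * 1000 / 200000
Delay = 50.0000 ms
Rounded to 2 dp = 50.00 ms

50.00


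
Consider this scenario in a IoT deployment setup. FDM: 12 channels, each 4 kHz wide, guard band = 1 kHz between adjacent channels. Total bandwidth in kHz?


Given: 12 channels, 4 kHz each, guard = 1 kHz
Channel bandwidth = 12 * 4 = 48 kHz
Guard bands = 11 gaps * 1 kHz = 11 kHz
Total = 48 + 11 = 59 kHz

59


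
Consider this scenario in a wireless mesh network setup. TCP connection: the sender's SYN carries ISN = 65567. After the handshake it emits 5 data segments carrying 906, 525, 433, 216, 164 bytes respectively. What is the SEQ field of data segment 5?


The SYN occupies sequence number ISN = 65567, so the first data byte is ISN + 1 = 65568.
SEQ of data segment i = (ISN + 1) + sum of payload sizes of segments 1..i-1.
Segment 1: SEQ = 65568, payload = 906 bytes
Segment 2: SEQ = 66474, payload = 525 bytes
Segment 3: SEQ = 66999, payload = 433 bytes
Segment 4: SEQ = 67432, payload = 216 bytes
Segment 5: SEQ = 67648, payload = 164 bytes
SEQ of segment 5 = 65568 + 906 + 525 + 433 + 216 = 67648

67648


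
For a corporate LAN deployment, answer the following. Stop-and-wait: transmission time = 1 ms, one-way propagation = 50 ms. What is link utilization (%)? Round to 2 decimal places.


Given: Ttrans = 1 ms, Tprop = 50 ms
RTT = 2 * Tprop = 2 * 50 = 100 ms
U = Ttrans / (Ttrans + RTT)
U = 1 / (1 + 100)
U = 1 / 101 = 0.009901
U% = 0.99%

0.99


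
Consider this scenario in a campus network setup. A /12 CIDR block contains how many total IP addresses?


Given: CIDR prefix /12
Host bits = 32 - 12 = 20
Total addresses = 2^20 = 1048576

1048576


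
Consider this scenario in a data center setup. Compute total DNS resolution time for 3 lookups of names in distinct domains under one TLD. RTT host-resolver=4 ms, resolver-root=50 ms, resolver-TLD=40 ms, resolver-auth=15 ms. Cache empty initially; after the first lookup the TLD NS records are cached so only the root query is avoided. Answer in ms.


Lookup 1 (cold cache): local + root + TLD + auth = 4 + 50 + 40 + 15 = 109 ms
Lookups 2..3 (TLD NS cached -> skip root; new domain -> still ask TLD and auth): local + TLD + auth = 4 + 40 + 15 = 59 ms each
Remaining 2 lookups: 2 * 59 = 118 ms
Total = 109 + 118 = 227 ms

227


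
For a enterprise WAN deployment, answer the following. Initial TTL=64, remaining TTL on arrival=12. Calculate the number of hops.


Given: initial TTL = 64, received TTL = 12
Hops = initial TTL - received TTL
Hops = 64 - 12 = 52

52


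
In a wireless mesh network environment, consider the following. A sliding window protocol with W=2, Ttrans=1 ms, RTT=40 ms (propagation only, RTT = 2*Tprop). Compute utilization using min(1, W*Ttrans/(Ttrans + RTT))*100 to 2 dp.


Given: W = 2, Ttrans = 1 ms, RTT = 40 ms (= 2 * Tprop, Tprop = 20 ms)
Cycle time = Ttrans + RTT = 1 + 40 = 41 ms (first packet sent until its ACK returns)
W * Ttrans = 2 * 1 = 2 ms of sending per cycle
W * Ttrans / (Ttrans + RTT) = 2 / 41 = 0.048780
U = min(1, 0.048780) = 0.048780
U% = 4.88%

4.88


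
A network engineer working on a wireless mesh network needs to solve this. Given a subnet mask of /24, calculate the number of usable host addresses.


Given: subnet mask /24
Host bits = 32 - 24 = 8
Total addresses = 2^8 = 256
Usable hosts = 256 - 2 (network + broadcast) = 254

254


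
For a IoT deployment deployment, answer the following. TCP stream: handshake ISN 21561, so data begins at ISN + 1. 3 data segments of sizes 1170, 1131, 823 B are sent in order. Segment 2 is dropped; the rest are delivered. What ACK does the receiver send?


SYN uses sequence number 21561; first data byte = ISN + 1 = 21562.
Segment 1: SEQ = 21562, len = 1170 B, covers [21562, 22731]
Segment 2: SEQ = 22732, len = 1131 B, covers [22732, 23862] [LOST]
Segment 3: SEQ = 23863, len = 823 B, covers [23863, 24685]
In-order data received: bytes [21562, 22731] (segments 1..1).
Segment 2 missing -> gap begins at byte 22732; later segments buffered out of order.
Cumulative ACK = next expected in-order byte = 21562 + 1170 = 22732

22732


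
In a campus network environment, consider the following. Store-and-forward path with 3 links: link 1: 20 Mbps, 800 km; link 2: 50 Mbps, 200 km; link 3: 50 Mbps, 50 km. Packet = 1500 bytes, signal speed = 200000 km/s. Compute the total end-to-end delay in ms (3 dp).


Packet = 1500 bytes = 12000 bits. Store-and-forward: sum (t_trans + t_prop) per link.
Link 1: t_trans = 12000/(20*10^6) s = 0.6000 ms; t_prop = 800/200000 s = 4.0000 ms; subtotal = 4.6000 ms
Link 2: t_trans = 12000/(50*10^6) s = 0.2400 ms; t_prop = 200/200000 s = 1.0000 ms; subtotal = 1.2400 ms
Link 3: t_trans = 12000/(50*10^6) s = 0.2400 ms; t_prop = 50/200000 s = 0.2500 ms; subtotal = 0.4900 ms
End-to-end = 4.6000 + 1.2400 + 0.4900 = 6.3300 ms -> 6.330 ms (3 dp)

6.330


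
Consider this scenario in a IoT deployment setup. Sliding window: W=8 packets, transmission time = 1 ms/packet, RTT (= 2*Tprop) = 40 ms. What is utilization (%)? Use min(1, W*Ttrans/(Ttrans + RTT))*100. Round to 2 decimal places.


Given: W = 8, Ttrans = 1 ms, RTT = 40 ms (= 2 * Tprop, Tprop = 20 ms)
Cycle time = Ttrans + RTT = 1 + 40 = 41 ms (first packet sent until its ACK returns)
W * Ttrans = 8 * 1 = 8 ms of sending per cycle
W * Ttrans / (Ttrans + RTT) = 8 / 41 = 0.195122
U = min(1, 0.195122) = 0.195122
U% = 19.51%

19.51


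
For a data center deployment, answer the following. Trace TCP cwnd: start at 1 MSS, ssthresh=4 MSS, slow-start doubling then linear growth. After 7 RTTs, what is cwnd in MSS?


RTT 0: cwnd = 1 MSS (initial)
RTT 1: cwnd = 2 MSS (slow start, doubled)
RTT 2: cwnd = 4 MSS (slow start, doubled)
RTT 3: cwnd = 5 MSS (congestion avoidance, +1)
RTT 4: cwnd = 6 MSS (congestion avoidance, +1)
RTT 5: cwnd = 7 MSS (congestion avoidance, +1)
RTT 6: cwnd = 8 MSS (congestion avoidance, +1)
RTT 7: cwnd = 9 MSS (congestion avoidance, +1)

9


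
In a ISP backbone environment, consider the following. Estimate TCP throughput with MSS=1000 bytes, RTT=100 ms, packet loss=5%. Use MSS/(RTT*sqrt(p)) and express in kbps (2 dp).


Given: MSS = 1000 bytes, RTT = 100 ms, loss = 5%
RTT in seconds = 100 / 1000 = 0.1
Loss rate = 5% = 0.05
sqrt(loss) = sqrt(0.05) = 0.223606797750
Throughput (bytes/s) = 1000 / (0.1 * 0.223606797750) = 44721.3595
Throughput (kbps) = 44721.3595 * 8 / 1000 = 357.770876 -> 357.77 kbps (2 dp)

357.77


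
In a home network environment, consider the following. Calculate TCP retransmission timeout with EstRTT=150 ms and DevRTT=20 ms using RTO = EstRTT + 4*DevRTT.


Given: EstRTT = 150 ms, DevRTT = 20 ms
Timeout = EstRTT + 4 * DevRTT
4 * DevRTT = 4 * 20 = 80
Timeout = 150 + 80 = 230 ms

230


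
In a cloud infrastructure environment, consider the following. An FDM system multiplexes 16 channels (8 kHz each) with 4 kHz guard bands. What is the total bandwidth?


Given: 16 channels, 8 kHz each, guard = 4 kHz
Channel bandwidth = 16 * 8 = 128 kHz
Guard bands = 15 gaps * 4 kHz = 60 kHz
Total = 128 + 60 = 188 kHz

188


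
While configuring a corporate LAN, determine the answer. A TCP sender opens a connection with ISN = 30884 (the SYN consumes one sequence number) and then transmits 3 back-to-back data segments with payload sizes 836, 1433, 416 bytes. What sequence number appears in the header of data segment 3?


The SYN occupies sequence number ISN = 30884, so the first data byte is ISN + 1 = 30885.
SEQ of data segment i = (ISN + 1) + sum of payload sizes of segments 1..i-1.
Segment 1: SEQ = 30885, payload = 836 bytes
Segment 2: SEQ = 31721, payload = 1433 bytes
Segment 3: SEQ = 33154, payload = 416 bytes
SEQ of segment 3 = 30885 + 836 + 1433 = 33154

33154


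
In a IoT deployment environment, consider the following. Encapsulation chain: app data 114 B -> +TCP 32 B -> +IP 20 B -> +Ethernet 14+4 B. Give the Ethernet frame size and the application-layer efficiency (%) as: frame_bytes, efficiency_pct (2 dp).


TCP segment = 114 + 32 = 146 B
IP packet = 146 + 20 = 166 B
Ethernet frame = 166 + 14 + 4 = 184 B
Efficiency = app / frame = 114 / 184 = 0.619565 = 61.9565% -> 61.96% (2 dp)

184, 61.96


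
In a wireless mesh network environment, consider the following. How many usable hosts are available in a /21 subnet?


Given: subnet mask /21
Host bits = 32 - 21 = 11
Total addresses = 2^11 = 2048
Usable hosts = 2048 - 2 (network + broadcast) = 2046

2046


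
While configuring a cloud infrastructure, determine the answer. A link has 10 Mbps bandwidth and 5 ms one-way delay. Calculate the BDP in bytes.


Given: bandwidth = 10 Mbps, delay = 5 ms
BDP in bits = 10 * 10^6 * 5 / 1000
BDP in bits = 50000
BDP in bytes = 50000 / 8 = 6250

6250


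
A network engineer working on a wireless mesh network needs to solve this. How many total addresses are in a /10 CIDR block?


Given: CIDR prefix /10
Host bits = 32 - 10 = 22
Total addresses = 2^22 = 4194304

4194304


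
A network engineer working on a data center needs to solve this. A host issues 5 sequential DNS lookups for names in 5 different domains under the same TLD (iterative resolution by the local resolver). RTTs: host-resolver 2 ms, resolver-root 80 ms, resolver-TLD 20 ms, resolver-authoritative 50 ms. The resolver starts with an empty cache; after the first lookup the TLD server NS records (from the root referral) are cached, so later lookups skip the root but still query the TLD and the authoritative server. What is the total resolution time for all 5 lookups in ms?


Lookup 1 (cold cache): local + root + TLD + auth = 2 + 80 + 20 + 50 = 152 ms
Lookups 2..5 (TLD NS cached -> skip root; new domain -> still ask TLD and auth): local + TLD + auth = 2 + 20 + 50 = 72 ms each
Remaining 4 lookups: 4 * 72 = 288 ms
Total = 152 + 288 = 440 ms

440


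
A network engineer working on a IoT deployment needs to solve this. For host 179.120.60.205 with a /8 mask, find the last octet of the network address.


Given: IP = 179.120.60.205, prefix = /8
Subnet mask = 255.0.0.0
Last octet of IP: 205
Last octet of mask: 0
Network last octet = 205 AND 0 = 0

0


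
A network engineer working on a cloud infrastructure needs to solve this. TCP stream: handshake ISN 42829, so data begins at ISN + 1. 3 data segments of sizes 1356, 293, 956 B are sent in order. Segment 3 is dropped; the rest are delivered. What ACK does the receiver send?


SYN uses sequence number 42829; first data byte = ISN + 1 = 42830.
Segment 1: SEQ = 42830, len = 1356 B, covers [42830, 44185]
Segment 2: SEQ = 44186, len = 293 B, covers [44186, 44478]
Segment 3: SEQ = 44479, len = 956 B, covers [44479, 45434] [LOST]
In-order data received: bytes [42830, 44478] (segments 1..2).
Segment 3 missing -> gap begins at byte 44479.
Cumulative ACK = next expected in-order byte = 42830 + 1356 + 293 = 44479

44479


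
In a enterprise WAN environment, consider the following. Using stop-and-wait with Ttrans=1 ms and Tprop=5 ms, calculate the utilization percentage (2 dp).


Given: Ttrans = 1 ms, Tprop = 5 ms
RTT = 2 * Tprop = 2 * 5 = 10 ms
U = Ttrans / (Ttrans + RTT)
U = 1 / (1 + 10)
U = 1 / 11 = 0.090909
U% = 9.09%

9.09


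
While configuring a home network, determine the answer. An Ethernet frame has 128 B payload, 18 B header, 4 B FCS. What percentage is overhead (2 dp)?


Given: payload = 128 B, header = 18 B, trailer = 4 B
Overhead bytes = header + trailer = 18 + 4 = 22
Total frame = payload + overhead = 128 + 22 = 150
Overhead % = 22 / 150 * 100 = 14.6667% -> 14.67% (2 dp)

14.67


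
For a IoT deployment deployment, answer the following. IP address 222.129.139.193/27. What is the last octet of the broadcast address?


Given: IP = 222.129.139.193, prefix = /27
Host bits = 32 - 27 = 5
Network last octet = 193 AND mask = 192
Host part size = 2^5 - 1 = 31
Broadcast last octet = 192 OR 31 = 223

223


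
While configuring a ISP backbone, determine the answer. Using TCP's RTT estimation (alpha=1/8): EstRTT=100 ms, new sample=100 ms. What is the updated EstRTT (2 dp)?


Given: EstRTT = 100 ms, SampleRTT = 100 ms, alpha = 1/8
New EstRTT = (1 - alpha) * EstRTT + alpha * SampleRTT
(7/8) * 100 = 87.5
(1/8) * 100 = 12.5
New EstRTT = 87.5 + 12.5 = 100 ms -> 100.00 ms (2 dp)

100.00


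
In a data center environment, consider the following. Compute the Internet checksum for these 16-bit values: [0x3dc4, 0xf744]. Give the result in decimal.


Given words: [0x3dc4, 0xf744]
Step 1: Sum all words
Raw sum = 15812 + 63300 = 79112
Step 2: Fold carry: (13576 + 1) = 13577
One's complement = ~13577 & 0xFFFF = 51958

51958


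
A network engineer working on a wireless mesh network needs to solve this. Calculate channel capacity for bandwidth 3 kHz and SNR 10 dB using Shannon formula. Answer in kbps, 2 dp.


Given: B = 3 kHz, SNR = 10 dB
SNR linear = 10^(10/10) = 10
1 + SNR = 11
log2(11) = 3.4594316186
C = 3 * 1000 * 3.4594316186 = 10378.2949 bps
C = 10.378295 kbps -> 10.38 kbps (2 dp)

10.38


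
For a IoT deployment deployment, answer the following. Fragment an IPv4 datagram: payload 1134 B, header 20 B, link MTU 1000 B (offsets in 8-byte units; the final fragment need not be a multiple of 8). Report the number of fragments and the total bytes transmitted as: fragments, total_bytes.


Max data per non-final fragment = floor((MTU - header)/8)*8 = floor((1000 - 20)/8)*8 = floor(980/8)*8 = 976 B
Final fragment needs no 8-byte alignment: it can carry up to MTU - header = 980 B
Non-final fragments needed = ceil((payload - 980) / 976) = ceil(154/976) = ceil(0.1578) = 1
Number of fragments = 1 + 1 = 2
Fragment sizes (data): 1 * 976 B + 158 B (last, 158 <= 980 OK)
Total bytes sent = payload + n_frags * header = 1134 + 2*20 = 1134 + 40 = 1174 B

2, 1174


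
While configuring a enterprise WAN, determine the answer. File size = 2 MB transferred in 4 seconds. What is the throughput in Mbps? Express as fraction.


Given: file = 2 MB, time = 4 s
File in Mb = 2 * 8 = 16 Mb
Throughput = 16 / 4 Mbps
Throughput = 4 Mbps

4


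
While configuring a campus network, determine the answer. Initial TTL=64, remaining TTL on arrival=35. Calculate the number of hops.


Given: initial TTL = 64, received TTL = 35
Hops = initial TTL - received TTL
Hops = 64 - 35 = 29

29


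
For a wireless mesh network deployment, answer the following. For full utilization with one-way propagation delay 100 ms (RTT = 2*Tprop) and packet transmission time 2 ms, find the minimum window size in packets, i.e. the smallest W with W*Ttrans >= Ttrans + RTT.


Given: Ttrans = 2 ms, RTT = 200 ms (= 2 * Tprop, Tprop = 100 ms)
Time until first ACK returns = Ttrans + RTT = 2 + 200 = 202 ms
Need W * Ttrans >= Ttrans + RTT  ->  W >= (Ttrans + RTT) / Ttrans
(Ttrans + RTT) / Ttrans = 202 / 2 = 101
W_min = ceil(101) = 101

101


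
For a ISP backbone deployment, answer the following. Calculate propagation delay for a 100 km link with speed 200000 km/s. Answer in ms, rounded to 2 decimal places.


Given: distance = 100 km, speed = 200000 km/s
Delay = distance / speed = 100 / 200000 seconds
Delay in ms = 100 * 1000 / 200000
Delay = 0.5000 ms
Rounded to 2 dp = 0.50 ms

0.50


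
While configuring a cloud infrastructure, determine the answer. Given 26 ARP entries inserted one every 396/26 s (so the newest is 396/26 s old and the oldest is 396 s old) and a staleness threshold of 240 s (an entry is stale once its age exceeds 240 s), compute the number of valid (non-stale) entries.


Ages are k * 396/26 s for k = 1..26 (spacing = 15.2308 s).
Entry k is valid iff k * 396/26 <= 240 iff k <= 26 * 240 / 396 = 15.7576
n_valid = floor(15.7576) = 15
(n_stale = 26 - 15 = 11)

15


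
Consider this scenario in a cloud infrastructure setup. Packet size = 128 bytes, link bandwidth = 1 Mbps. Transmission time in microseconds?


Given: packet = 128 bytes, bandwidth = 1 Mbps
Packet in bits = 128 * 8 = 1024 bits
Bandwidth = 1 * 10^6 = 1000000 bps
Time = 1024 / 1000000 seconds
Time in us = 1024 * 10^6 / 1000000 = 1024

1024


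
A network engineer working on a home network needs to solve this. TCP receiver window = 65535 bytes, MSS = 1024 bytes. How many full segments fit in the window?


Given: RWND = 65535 bytes, MSS = 1024 bytes
Full segments = floor(RWND / MSS)
Full segments = floor(65535 / 1024)
Full segments = floor(63.999) = 63

63


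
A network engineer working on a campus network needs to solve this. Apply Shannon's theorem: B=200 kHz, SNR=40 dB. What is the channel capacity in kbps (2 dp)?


Given: B = 200 kHz, SNR = 40 dB
SNR linear = 10^(40/10) = 10000
1 + SNR = 10001
log2(10001) = 13.2878566418
C = 200 * 1000 * 13.2878566418 = 2657571.3284 bps
C = 2657.571328 kbps -> 2657.57 kbps (2 dp)

2657.57


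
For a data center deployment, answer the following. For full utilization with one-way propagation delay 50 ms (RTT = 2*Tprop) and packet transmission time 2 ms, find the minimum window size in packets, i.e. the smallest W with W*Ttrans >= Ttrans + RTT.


Given: Ttrans = 2 ms, RTT = 100 ms (= 2 * Tprop, Tprop = 50 ms)
Time until first ACK returns = Ttrans + RTT = 2 + 100 = 102 ms
Need W * Ttrans >= Ttrans + RTT  ->  W >= (Ttrans + RTT) / Ttrans
(Ttrans + RTT) / Ttrans = 102 / 2 = 51
W_min = ceil(51) = 51

51


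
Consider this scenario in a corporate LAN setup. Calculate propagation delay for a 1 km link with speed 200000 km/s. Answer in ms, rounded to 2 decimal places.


Given: distance = 1 km, speed = 200000 km/s
Delay = distance / speed = 1 / 200000 seconds
Delay in ms = 1 * 1000 / 200000
Delay = 0.0050 ms
Rounded to 2 dp = 0.01 ms

0.01


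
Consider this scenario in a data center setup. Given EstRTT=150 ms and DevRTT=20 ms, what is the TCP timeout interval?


Given: EstRTT = 150 ms, DevRTT = 20 ms
Timeout = EstRTT + 4 * DevRTT
4 * DevRTT = 4 * 20 = 80
Timeout = 150 + 80 = 230 ms

230


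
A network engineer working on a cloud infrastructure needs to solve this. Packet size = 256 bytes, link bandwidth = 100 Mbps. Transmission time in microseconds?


Given: packet = 256 bytes, bandwidth = 100 Mbps
Packet in bits = 256 * 8 = 2048 bits
Bandwidth = 100 * 10^6 = 100000000 bps
Time = 2048 / 100000000 seconds
Time in us = 2048 * 10^6 / 100000000 = 20.48

20.48


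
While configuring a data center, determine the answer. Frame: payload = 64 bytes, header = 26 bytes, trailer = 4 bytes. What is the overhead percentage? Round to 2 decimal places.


Given: payload = 64 B, header = 26 B, trailer = 4 B
Overhead bytes = header + trailer = 26 + 4 = 30
Total frame = payload + overhead = 64 + 30 = 94
Overhead % = 30 / 94 * 100 = 31.9149% -> 31.91% (2 dp)

31.91


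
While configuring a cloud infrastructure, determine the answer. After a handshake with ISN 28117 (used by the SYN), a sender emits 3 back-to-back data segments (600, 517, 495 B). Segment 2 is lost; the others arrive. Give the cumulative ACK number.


SYN uses sequence number 28117; first data byte = ISN + 1 = 28118.
Segment 1: SEQ = 28118, len = 600 B, covers [28118, 28717]
Segment 2: SEQ = 28718, len = 517 B, covers [28718, 29234] [LOST]
Segment 3: SEQ = 29235, len = 495 B, covers [29235, 29729]
In-order data received: bytes [28118, 28717] (segments 1..1).
Segment 2 missing -> gap begins at byte 28718; later segments buffered out of order.
Cumulative ACK = next expected in-order byte = 28118 + 600 = 28718

28718


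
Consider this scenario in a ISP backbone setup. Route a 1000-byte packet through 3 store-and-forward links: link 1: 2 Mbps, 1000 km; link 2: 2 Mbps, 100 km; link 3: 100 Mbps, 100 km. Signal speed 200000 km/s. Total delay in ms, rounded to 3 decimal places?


Packet = 1000 bytes = 8000 bits. Store-and-forward: sum (t_trans + t_prop) per link.
Link 1: t_trans = 8000/(2*10^6) s = 4.0000 ms; t_prop = 1000/200000 s = 5.0000 ms; subtotal = 9.0000 ms
Link 2: t_trans = 8000/(2*10^6) s = 4.0000 ms; t_prop = 100/200000 s = 0.5000 ms; subtotal = 4.5000 ms
Link 3: t_trans = 8000/(100*10^6) s = 0.0800 ms; t_prop = 100/200000 s = 0.5000 ms; subtotal = 0.5800 ms
End-to-end = 9.0000 + 4.5000 + 0.5800 = 14.0800 ms -> 14.080 ms (3 dp)

14.080


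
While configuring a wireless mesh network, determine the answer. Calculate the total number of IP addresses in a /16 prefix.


Given: CIDR prefix /16
Host bits = 32 - 16 = 16
Total addresses = 2^16 = 65536

65536


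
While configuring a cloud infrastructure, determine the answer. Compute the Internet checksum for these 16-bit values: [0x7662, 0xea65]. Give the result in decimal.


Given words: [0x7662, 0xea65]
Step 1: Sum all words
Raw sum = 30306 + 60005 = 90311
Step 2: Fold carry: (24775 + 1) = 24776
One's complement = ~24776 & 0xFFFF = 40759

40759


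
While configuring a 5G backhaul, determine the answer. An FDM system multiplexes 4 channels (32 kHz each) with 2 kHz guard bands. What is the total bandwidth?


Given: 4 channels, 32 kHz each, guard = 2 kHz
Channel bandwidth = 4 * 32 = 128 kHz
Guard bands = 3 gaps * 2 kHz = 6 kHz
Total = 128 + 6 = 134 kHz

134


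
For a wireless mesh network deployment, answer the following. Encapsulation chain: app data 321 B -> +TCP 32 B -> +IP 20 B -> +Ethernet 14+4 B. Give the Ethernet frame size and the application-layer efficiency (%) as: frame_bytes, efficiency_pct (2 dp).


TCP segment = 321 + 32 = 353 B
IP packet = 353 + 20 = 373 B
Ethernet frame = 373 + 14 + 4 = 391 B
Efficiency = app / frame = 321 / 391 = 0.820972 = 82.0972% -> 82.10% (2 dp)

391, 82.10


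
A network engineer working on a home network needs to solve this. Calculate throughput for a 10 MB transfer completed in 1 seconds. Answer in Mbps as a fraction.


Given: file = 10 MB, time = 1 s
File in Mb = 10 * 8 = 80 Mb
Throughput = 80 / 1 Mbps
Throughput = 80 Mbps

80


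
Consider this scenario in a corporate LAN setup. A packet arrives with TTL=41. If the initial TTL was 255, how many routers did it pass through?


Given: initial TTL = 255, received TTL = 41
Hops = initial TTL - received TTL
Hops = 255 - 41 = 214

214


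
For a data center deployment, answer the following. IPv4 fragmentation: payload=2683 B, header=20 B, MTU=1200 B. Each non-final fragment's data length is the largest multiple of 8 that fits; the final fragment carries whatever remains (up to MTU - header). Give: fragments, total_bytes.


Max data per non-final fragment = floor((MTU - header)/8)*8 = floor((1200 - 20)/8)*8 = floor(1180/8)*8 = 1176 B
Final fragment needs no 8-byte alignment: it can carry up to MTU - header = 1180 B
Non-final fragments needed = ceil((payload - 1180) / 1176) = ceil(1503/1176) = ceil(1.2781) = 2
Number of fragments = 2 + 1 = 3
Fragment sizes (data): 2 * 1176 B + 331 B (last, 331 <= 1180 OK)
Total bytes sent = payload + n_frags * header = 2683 + 3*20 = 2683 + 60 = 2743 B

3, 2743


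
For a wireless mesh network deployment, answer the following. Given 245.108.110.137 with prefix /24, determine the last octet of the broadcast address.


Given: IP = 245.108.110.137, prefix = /24
Host bits = 32 - 24 = 8
Network last octet = 137 AND mask = 0
Host part size = 2^8 - 1 = 255
Broadcast last octet = 0 OR 255 = 255

255


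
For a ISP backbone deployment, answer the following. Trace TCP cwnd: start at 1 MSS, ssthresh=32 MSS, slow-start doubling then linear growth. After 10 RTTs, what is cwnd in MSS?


RTT 0: cwnd = 1 MSS (initial)
RTT 1: cwnd = 2 MSS (slow start, doubled)
RTT 2: cwnd = 4 MSS (slow start, doubled)
RTT 3: cwnd = 8 MSS (slow start, doubled)
RTT 4: cwnd = 16 MSS (slow start, doubled)
RTT 5: cwnd = 32 MSS (slow start, doubled)
RTT 6: cwnd = 33 MSS (congestion avoidance, +1)
RTT 7: cwnd = 34 MSS (congestion avoidance, +1)
RTT 8: cwnd = 35 MSS (congestion avoidance, +1)
RTT 9: cwnd = 36 MSS (congestion avoidance, +1)
RTT 10: cwnd = 37 MSS (congestion avoidance, +1)

37


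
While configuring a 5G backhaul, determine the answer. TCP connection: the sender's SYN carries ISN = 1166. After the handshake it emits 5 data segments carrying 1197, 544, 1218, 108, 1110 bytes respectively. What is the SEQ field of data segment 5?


The SYN occupies sequence number ISN = 1166, so the first data byte is ISN + 1 = 1167.
SEQ of data segment i = (ISN + 1) + sum of payload sizes of segments 1..i-1.
Segment 1: SEQ = 1167, payload = 1197 bytes
Segment 2: SEQ = 2364, payload = 544 bytes
Segment 3: SEQ = 2908, payload = 1218 bytes
Segment 4: SEQ = 4126, payload = 108 bytes
Segment 5: SEQ = 4234, payload = 1110 bytes
SEQ of segment 5 = 1167 + 1197 + 544 + 1218 + 108 = 4234

4234


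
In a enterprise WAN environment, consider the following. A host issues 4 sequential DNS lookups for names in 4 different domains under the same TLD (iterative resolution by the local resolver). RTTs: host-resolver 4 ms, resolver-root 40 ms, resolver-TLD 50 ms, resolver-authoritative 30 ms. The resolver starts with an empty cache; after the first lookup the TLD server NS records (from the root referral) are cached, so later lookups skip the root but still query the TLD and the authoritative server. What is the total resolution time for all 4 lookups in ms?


Lookup 1 (cold cache): local + root + TLD + auth = 4 + 40 + 50 + 30 = 124 ms
Lookups 2..4 (TLD NS cached -> skip root; new domain -> still ask TLD and auth): local + TLD + auth = 4 + 50 + 30 = 84 ms each
Remaining 3 lookups: 3 * 84 = 252 ms
Total = 124 + 252 = 376 ms

376


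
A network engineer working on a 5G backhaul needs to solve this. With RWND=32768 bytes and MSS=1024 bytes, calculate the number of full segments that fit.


Given: RWND = 32768 bytes, MSS = 1024 bytes
Full segments = floor(RWND / MSS)
Full segments = floor(32768 / 1024)
Full segments = floor(32.0) = 32

32


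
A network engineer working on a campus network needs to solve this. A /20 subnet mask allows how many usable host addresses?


Given: subnet mask /20
Host bits = 32 - 20 = 12
Total addresses = 2^12 = 4096
Usable hosts = 4096 - 2 (network + broadcast) = 4094

4094


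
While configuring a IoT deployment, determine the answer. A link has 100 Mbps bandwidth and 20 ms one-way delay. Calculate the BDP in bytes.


Given: bandwidth = 100 Mbps, delay = 20 ms
BDP in bits = 100 * 10^6 * 20 / 1000
BDP in bits = 2000000
BDP in bytes = 2000000 / 8 = 250000

250000


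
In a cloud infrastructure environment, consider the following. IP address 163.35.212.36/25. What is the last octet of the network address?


Given: IP = 163.35.212.36, prefix = /25
Subnet mask = 255.255.255.128
Last octet of IP: 36
Last octet of mask: 128
Network last octet = 36 AND 128 = 0

0


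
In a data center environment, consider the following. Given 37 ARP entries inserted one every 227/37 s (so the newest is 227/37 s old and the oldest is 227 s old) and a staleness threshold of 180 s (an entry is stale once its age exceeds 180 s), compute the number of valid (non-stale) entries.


Ages are k * 227/37 s for k = 1..37 (spacing = 6.1351 s).
Entry k is valid iff k * 227/37 <= 180 iff k <= 37 * 180 / 227 = 29.3392
n_valid = floor(29.3392) = 29
(n_stale = 37 - 29 = 8)

29


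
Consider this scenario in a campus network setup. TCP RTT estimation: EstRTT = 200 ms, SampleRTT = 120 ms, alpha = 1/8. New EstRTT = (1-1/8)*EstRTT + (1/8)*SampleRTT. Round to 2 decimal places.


Given: EstRTT = 200 ms, SampleRTT = 120 ms, alpha = 1/8
New EstRTT = (1 - alpha) * EstRTT + alpha * SampleRTT
(7/8) * 200 = 175
(1/8) * 120 = 15
New EstRTT = 175 + 15 = 190 ms -> 190.00 ms (2 dp)

190.00


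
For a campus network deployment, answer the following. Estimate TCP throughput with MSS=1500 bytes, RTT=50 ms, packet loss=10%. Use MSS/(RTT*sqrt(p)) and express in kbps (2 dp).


Given: MSS = 1500 bytes, RTT = 50 ms, loss = 10%
RTT in seconds = 50 / 1000 = 0.05
Loss rate = 10% = 0.1
sqrt(loss) = sqrt(0.1) = 0.316227766017
Throughput (bytes/s) = 1500 / (0.05 * 0.316227766017) = 94868.3298
Throughput (kbps) = 94868.3298 * 8 / 1000 = 758.946638 -> 758.95 kbps (2 dp)

758.95


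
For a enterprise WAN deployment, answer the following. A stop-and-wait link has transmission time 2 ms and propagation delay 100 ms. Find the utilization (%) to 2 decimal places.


Given: Ttrans = 2 ms, Tprop = 100 ms
RTT = 2 * Tprop = 2 * 100 = 200 ms
U = Ttrans / (Ttrans + RTT)
U = 2 / (2 + 200)
U = 2 / 202 = 0.009901
U% = 0.99%

0.99


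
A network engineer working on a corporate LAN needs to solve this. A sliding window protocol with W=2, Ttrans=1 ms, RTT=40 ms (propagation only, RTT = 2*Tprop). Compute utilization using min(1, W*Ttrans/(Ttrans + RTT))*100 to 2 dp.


Given: W = 2, Ttrans = 1 ms, RTT = 40 ms (= 2 * Tprop, Tprop = 20 ms)
Cycle time = Ttrans + RTT = 1 + 40 = 41 ms (first packet sent until its ACK returns)
W * Ttrans = 2 * 1 = 2 ms of sending per cycle
W * Ttrans / (Ttrans + RTT) = 2 / 41 = 0.048780
U = min(1, 0.048780) = 0.048780
U% = 4.88%

4.88


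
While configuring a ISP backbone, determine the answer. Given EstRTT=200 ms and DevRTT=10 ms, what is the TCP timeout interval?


Given: EstRTT = 200 ms, DevRTT = 10 ms
Timeout = EstRTT + 4 * DevRTT
4 * DevRTT = 4 * 10 = 40
Timeout = 200 + 40 = 240 ms

240


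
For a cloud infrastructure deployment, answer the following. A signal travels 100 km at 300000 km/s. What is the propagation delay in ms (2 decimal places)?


Given: distance = 100 km, speed = 300000 km/s
Delay = distance / speed = 100 / 300000 seconds
Delay in ms = 100 * 1000 / 300000
Delay = 0.3333 ms
Rounded to 2 dp = 0.33 ms

0.33


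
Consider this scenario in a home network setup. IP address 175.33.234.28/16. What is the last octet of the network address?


Given: IP = 175.33.234.28, prefix = /16
Subnet mask = 255.255.0.0
Last octet of IP: 28
Last octet of mask: 0
Network last octet = 28 AND 0 = 0

0


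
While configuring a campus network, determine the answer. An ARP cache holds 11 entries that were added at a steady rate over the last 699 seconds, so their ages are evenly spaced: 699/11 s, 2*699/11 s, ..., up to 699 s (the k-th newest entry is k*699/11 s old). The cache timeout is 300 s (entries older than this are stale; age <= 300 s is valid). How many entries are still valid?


Ages are k * 699/11 s for k = 1..11 (spacing = 63.5455 s).
Entry k is valid iff k * 699/11 <= 300 iff k <= 11 * 300 / 699 = 4.7210
n_valid = floor(4.7210) = 4
(n_stale = 11 - 4 = 7)

4


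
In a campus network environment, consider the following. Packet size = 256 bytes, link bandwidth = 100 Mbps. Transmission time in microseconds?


Given: packet = 256 bytes, bandwidth = 100 Mbps
Packet in bits = 256 * 8 = 2048 bits
Bandwidth = 100 * 10^6 = 100000000 bps
Time = 2048 / 100000000 seconds
Time in us = 2048 * 10^6 / 100000000 = 20.48

20.48


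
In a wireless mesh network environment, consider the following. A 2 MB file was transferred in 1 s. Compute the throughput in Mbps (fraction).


Given: file = 2 MB, time = 1 s
File in Mb = 2 * 8 = 16 Mb
Throughput = 16 / 1 Mbps
Throughput = 16 Mbps

16


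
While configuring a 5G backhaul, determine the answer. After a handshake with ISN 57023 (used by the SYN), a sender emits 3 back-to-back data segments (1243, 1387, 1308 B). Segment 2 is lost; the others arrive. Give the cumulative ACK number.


SYN uses sequence number 57023; first data byte = ISN + 1 = 57024.
Segment 1: SEQ = 57024, len = 1243 B, covers [57024, 58266]
Segment 2: SEQ = 58267, len = 1387 B, covers [58267, 59653] [LOST]
Segment 3: SEQ = 59654, len = 1308 B, covers [59654, 60961]
In-order data received: bytes [57024, 58266] (segments 1..1).
Segment 2 missing -> gap begins at byte 58267; later segments buffered out of order.
Cumulative ACK = next expected in-order byte = 57024 + 1243 = 58267

58267


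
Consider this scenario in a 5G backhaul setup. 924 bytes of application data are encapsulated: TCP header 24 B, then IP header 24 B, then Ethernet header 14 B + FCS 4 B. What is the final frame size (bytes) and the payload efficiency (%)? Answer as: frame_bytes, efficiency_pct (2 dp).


TCP segment = 924 + 24 = 948 B
IP packet = 948 + 24 = 972 B
Ethernet frame = 972 + 14 + 4 = 990 B
Efficiency = app / frame = 924 / 990 = 0.933333 = 93.3333% -> 93.33% (2 dp)

990, 93.33
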